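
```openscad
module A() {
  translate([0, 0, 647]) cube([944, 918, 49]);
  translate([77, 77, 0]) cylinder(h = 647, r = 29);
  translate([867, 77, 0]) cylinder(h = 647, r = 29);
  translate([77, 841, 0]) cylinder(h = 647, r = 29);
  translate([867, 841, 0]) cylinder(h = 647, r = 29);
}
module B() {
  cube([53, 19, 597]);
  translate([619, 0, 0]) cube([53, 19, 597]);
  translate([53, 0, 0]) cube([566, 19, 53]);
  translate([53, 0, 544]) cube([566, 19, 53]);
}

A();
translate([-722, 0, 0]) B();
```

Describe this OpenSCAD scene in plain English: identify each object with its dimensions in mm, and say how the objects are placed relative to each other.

A is a table with a 944×918 mm rectangular top, 49 mm thick, top surface at z = 696 mm, supported by four round legs of 58 mm diameter, each leg's bounding box inset 48 mm from the nearest pair of top edges, running from the floor.

B is a rectangular picture frame lying in the x–z plane (depth along y). The opening is 566 mm wide (x) by 491 mm tall (z), surrounded by a border 53 mm wide on all four sides. The frame is 19 mm deep and is made of two full-height vertical stiles with two horizontal rails fitted between them.

The picture frame is on the floor beside the table on its −x side.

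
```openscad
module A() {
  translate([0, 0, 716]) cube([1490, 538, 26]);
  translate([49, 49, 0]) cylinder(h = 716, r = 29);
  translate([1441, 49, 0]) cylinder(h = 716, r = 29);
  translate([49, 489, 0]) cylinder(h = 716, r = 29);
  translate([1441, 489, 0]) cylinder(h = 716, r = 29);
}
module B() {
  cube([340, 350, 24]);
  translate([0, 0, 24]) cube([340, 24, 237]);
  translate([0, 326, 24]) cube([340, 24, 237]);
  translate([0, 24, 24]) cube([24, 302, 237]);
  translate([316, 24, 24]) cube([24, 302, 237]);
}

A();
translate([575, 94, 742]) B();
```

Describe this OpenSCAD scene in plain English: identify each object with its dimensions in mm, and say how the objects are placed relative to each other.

A is a rectangular dining table. The top is 1490×538×26 mm with its upper surface at z = 742 mm. It stands on four round legs of 58 mm diameter, each leg's bounding box inset 20 mm from the nearest pair of top edges, running from the floor to the underside of the top.

B is an open storage box with external size 340×350×261 mm and wall thickness 24 mm (the base is also 24 mm thick). The base covers the whole footprint; the four walls stand on the base, with the y-facing walls full-width and the x-facing walls fitting between their inner faces.

The open box is on top of the table, centred.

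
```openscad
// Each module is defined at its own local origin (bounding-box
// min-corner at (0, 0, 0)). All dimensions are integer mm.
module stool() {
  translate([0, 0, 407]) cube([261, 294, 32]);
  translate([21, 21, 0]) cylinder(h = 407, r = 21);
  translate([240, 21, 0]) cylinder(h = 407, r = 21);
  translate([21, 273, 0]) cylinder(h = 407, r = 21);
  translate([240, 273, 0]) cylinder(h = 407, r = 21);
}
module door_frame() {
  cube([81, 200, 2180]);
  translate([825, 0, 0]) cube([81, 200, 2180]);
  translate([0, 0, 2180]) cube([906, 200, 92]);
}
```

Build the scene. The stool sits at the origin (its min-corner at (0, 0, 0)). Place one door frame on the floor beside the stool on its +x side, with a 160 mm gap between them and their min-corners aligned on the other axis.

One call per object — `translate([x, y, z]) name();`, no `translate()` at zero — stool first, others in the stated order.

stool();
translate([421, 0, 0]) door_frame();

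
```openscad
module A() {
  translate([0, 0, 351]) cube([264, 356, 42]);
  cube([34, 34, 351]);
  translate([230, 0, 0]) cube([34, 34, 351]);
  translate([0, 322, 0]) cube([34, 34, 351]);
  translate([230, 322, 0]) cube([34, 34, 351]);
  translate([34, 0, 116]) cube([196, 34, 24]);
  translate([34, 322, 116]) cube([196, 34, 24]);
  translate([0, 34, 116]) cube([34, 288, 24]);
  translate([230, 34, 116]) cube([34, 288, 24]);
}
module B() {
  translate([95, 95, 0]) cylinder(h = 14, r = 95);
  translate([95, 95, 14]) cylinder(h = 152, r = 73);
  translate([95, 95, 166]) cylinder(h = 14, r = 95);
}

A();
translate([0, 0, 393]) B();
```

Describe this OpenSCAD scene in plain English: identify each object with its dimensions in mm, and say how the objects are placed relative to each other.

A is a four-legged stool. The seat is a 264×356×42 mm slab whose top surface is at z = 393 mm; four square legs, each 34×34 mm in cross-section, run from the floor (z = 0) to the underside of the seat, each flush with a corner of the seat. Four stretchers, 34 mm wide and 24 mm tall, connect adjacent legs with their undersides at z = 116 mm, each running between the inner faces of the legs it joins and aligned with the legs' outer faces on the other axis.

B is a spool: two coaxial disc flanges of radius 95 mm and thickness 14 mm, joined by a core cylinder of radius 73 mm and height 152 mm. The lower flange rests on z = 0 and the three cylinders share a vertical axis.

The spool is on top of the stool.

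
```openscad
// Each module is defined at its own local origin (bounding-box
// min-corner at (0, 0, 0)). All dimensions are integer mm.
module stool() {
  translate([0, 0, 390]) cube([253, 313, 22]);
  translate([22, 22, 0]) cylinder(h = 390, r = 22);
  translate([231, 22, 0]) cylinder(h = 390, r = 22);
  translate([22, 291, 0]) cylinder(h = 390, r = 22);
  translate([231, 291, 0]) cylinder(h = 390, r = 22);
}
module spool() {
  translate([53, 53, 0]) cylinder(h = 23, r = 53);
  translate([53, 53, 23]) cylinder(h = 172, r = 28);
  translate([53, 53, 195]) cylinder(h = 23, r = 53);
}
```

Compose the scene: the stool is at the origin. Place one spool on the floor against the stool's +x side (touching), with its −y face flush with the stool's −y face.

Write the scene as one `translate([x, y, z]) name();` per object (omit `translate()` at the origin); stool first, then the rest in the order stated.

stool();
translate([253, 0, 0]) spool();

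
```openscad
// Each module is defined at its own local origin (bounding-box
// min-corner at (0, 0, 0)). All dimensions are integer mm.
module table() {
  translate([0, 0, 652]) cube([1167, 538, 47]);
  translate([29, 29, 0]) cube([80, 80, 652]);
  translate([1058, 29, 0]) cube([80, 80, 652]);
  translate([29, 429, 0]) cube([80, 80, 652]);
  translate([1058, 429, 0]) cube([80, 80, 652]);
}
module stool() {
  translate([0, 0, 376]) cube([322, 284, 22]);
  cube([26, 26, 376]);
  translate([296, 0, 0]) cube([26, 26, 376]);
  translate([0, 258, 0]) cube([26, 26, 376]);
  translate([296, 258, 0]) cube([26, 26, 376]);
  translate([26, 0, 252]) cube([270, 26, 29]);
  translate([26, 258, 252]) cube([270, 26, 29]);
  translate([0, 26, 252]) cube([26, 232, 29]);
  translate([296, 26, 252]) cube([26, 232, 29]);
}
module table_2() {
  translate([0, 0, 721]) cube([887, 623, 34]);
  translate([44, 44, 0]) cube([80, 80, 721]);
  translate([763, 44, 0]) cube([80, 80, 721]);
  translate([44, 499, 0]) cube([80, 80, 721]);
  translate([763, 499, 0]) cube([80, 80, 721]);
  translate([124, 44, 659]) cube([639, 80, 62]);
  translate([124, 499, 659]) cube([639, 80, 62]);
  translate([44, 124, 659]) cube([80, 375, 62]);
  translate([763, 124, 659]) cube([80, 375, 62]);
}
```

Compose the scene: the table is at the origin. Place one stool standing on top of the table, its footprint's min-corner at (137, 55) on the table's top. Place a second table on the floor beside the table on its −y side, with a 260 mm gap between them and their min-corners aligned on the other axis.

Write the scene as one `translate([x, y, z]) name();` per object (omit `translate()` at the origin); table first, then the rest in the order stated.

table();
translate([137, 55, 699]) stool();
translate([0, -883, 0]) table_2();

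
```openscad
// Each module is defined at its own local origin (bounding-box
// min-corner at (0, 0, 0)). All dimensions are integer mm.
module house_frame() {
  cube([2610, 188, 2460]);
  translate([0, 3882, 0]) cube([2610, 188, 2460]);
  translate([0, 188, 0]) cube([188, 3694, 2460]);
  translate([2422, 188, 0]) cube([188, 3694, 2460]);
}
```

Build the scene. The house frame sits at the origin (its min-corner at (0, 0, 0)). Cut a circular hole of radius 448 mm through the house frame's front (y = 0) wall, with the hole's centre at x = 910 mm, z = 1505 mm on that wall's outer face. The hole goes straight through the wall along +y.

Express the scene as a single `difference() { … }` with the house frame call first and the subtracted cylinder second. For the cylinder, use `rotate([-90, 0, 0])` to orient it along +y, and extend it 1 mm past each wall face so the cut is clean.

difference() {
  house_frame();
  translate([910, -1, 1505]) rotate([-90, 0, 0]) cylinder(h = 190, r = 448);
}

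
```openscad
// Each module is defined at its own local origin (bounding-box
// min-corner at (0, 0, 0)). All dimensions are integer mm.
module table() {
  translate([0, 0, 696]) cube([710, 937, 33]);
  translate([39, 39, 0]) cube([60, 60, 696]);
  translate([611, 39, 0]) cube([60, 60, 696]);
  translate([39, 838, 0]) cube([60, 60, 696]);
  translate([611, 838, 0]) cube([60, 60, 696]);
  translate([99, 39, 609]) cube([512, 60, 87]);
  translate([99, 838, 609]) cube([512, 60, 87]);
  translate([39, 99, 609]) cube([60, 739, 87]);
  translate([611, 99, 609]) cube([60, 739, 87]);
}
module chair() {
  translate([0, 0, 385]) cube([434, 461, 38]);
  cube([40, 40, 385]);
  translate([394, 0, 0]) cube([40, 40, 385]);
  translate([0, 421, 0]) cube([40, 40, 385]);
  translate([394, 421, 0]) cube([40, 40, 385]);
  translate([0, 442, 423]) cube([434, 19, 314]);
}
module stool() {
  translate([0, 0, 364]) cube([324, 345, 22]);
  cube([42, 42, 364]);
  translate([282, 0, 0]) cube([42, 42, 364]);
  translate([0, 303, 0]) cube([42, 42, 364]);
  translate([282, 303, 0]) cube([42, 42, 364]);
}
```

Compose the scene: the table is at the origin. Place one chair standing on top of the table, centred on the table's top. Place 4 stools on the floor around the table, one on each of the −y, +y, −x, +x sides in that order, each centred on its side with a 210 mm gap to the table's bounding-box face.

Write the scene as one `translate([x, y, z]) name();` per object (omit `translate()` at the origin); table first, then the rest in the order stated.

table();
translate([138, 238, 729]) chair();
translate([193, -555, 0]) stool();
translate([193, 1147, 0]) stool();
translate([-534, 296, 0]) stool();
translate([920, 296, 0]) stool();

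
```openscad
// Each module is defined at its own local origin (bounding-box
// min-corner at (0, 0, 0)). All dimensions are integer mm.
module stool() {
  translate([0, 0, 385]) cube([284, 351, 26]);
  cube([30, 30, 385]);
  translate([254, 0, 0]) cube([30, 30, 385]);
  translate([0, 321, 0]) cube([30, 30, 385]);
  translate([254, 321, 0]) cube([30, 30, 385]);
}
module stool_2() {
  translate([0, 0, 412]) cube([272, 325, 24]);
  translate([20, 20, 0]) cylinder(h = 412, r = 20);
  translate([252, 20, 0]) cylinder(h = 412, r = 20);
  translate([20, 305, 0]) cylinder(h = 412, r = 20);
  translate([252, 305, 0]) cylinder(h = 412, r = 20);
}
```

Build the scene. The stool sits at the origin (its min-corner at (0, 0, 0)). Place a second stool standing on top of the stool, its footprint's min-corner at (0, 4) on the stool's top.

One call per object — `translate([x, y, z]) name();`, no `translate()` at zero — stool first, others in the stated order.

stool();
translate([0, 4, 411]) stool_2();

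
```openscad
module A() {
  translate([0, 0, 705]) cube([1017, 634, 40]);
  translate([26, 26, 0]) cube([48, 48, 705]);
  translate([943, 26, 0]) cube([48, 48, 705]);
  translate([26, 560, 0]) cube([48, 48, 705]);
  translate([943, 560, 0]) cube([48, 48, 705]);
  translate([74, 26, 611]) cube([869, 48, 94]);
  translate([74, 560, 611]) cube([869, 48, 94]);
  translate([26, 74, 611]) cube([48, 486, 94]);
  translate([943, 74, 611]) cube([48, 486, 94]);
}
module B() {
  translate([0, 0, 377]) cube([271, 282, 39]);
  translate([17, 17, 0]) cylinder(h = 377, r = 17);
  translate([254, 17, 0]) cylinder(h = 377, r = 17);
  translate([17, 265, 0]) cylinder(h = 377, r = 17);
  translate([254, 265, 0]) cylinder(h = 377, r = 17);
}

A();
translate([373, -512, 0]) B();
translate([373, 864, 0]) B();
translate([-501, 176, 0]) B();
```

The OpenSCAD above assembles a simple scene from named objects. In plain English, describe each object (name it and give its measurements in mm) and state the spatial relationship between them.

A is a table with a 1017×634 mm rectangular top, 40 mm thick, top surface at z = 745 mm, supported by four 48×48 mm square legs, each inset 26 mm from the nearest pair of top edges, running from the floor. Four apron rails, 48 mm thick and 94 mm tall, run between adjacent legs with their top edges flush with the underside of the top and their outer faces flush with the legs' outer faces.

B is a four-legged stool. The seat is a 271×282×39 mm slab whose top surface is at z = 416 mm; four round legs, each 34 mm in diameter, run from the floor (z = 0) to the underside of the seat, each leg's axis is inset half a diameter from the nearest pair of seat edges (so the leg's bounding box is flush with the corner).

Three stools sit around the table at the −y, +y, −x sides.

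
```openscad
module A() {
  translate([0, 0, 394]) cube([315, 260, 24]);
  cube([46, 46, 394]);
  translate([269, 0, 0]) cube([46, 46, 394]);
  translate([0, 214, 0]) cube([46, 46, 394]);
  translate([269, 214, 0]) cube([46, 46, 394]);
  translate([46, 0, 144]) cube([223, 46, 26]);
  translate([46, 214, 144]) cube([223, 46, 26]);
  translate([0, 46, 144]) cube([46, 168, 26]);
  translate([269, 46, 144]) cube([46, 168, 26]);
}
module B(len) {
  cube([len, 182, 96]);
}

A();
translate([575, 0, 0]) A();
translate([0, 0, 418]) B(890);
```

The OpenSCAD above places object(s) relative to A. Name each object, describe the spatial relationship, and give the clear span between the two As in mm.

A is a stool. B is a beam. A beam spans the tops of two stools. The clear span between the two stools is 260 mm.

Second stool starts at x = 575; first ends at x = 315; clear span = 575 − 315 = 260 mm.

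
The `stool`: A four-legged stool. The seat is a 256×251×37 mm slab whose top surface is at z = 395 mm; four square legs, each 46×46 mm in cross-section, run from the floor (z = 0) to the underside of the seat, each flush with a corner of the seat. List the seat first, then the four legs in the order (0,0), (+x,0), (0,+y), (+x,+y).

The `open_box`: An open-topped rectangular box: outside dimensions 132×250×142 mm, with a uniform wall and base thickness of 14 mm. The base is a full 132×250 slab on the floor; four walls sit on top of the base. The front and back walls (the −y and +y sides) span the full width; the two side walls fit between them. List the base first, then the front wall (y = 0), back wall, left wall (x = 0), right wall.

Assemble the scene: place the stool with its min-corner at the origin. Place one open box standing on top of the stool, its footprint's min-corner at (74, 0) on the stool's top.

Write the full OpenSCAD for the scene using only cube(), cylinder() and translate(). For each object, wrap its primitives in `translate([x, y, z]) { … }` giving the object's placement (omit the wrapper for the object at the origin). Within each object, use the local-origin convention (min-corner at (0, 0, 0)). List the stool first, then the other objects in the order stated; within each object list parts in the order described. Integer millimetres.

translate([0, 0, 358]) cube([256, 251, 37]);
cube([46, 46, 358]);
translate([210, 0, 0]) cube([46, 46, 358]);
translate([0, 205, 0]) cube([46, 46, 358]);
translate([210, 205, 0]) cube([46, 46, 358]);
translate([74, 0, 395]) {
  cube([132, 250, 14]);
  translate([0, 0, 14]) cube([132, 14, 128]);
  translate([0, 236, 14]) cube([132, 14, 128]);
  translate([0, 14, 14]) cube([14, 222, 128]);
  translate([118, 14, 14]) cube([14, 222, 128]);
}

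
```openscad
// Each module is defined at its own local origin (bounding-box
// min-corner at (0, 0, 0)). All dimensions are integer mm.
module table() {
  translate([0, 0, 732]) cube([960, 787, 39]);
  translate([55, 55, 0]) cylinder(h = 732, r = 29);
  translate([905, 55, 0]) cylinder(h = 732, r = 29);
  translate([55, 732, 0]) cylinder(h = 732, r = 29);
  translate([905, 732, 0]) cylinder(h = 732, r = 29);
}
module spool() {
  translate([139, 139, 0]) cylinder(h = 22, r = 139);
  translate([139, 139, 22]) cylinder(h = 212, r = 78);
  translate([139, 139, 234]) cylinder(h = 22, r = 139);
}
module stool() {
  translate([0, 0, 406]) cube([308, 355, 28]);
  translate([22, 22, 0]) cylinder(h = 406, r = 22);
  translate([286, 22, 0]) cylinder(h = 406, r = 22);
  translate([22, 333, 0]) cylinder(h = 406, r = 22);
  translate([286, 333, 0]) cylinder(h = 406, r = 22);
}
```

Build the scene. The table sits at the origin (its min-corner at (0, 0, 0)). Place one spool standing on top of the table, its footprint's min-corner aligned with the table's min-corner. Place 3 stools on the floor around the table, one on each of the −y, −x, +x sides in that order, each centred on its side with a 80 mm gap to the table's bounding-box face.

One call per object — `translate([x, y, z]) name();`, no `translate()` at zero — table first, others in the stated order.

table();
translate([0, 0, 771]) spool();
translate([326, -435, 0]) stool();
translate([-388, 216, 0]) stool();
translate([1040, 216, 0]) stool();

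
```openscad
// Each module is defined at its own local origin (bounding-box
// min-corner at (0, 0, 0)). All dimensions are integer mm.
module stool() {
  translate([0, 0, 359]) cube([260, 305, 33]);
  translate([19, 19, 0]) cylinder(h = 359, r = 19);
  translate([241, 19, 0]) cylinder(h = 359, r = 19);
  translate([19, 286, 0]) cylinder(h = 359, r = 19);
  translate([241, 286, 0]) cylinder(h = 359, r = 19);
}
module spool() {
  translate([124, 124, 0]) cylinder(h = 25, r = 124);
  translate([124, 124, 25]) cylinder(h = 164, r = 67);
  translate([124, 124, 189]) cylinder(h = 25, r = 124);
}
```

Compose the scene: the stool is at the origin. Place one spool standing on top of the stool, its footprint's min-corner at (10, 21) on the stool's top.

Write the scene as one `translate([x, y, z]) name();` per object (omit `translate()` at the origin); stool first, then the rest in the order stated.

stool();
translate([10, 21, 392]) spool();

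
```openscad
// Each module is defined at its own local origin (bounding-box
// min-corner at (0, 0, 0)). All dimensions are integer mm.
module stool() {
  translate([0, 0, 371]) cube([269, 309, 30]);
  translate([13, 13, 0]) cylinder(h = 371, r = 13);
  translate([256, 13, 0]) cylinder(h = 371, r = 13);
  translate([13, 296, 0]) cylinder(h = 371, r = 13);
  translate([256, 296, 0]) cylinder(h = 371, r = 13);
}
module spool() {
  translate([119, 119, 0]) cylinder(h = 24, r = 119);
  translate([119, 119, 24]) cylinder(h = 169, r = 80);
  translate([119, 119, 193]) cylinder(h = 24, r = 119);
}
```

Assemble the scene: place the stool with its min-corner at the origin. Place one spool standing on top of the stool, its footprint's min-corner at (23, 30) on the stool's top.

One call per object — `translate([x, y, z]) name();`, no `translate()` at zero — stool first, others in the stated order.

stool();
translate([23, 30, 401]) spool();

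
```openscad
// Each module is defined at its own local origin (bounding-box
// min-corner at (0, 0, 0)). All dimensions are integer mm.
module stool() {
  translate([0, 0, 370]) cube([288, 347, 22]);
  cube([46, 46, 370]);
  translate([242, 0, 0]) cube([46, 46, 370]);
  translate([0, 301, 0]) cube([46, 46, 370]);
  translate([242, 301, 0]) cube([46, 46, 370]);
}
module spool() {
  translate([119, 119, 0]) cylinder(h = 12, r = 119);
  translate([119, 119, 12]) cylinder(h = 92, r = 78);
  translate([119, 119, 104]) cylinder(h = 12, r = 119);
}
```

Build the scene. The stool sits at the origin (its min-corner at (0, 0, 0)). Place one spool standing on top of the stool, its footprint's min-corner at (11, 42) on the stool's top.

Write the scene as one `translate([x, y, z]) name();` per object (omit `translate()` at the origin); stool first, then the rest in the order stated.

stool();
translate([11, 42, 392]) spool();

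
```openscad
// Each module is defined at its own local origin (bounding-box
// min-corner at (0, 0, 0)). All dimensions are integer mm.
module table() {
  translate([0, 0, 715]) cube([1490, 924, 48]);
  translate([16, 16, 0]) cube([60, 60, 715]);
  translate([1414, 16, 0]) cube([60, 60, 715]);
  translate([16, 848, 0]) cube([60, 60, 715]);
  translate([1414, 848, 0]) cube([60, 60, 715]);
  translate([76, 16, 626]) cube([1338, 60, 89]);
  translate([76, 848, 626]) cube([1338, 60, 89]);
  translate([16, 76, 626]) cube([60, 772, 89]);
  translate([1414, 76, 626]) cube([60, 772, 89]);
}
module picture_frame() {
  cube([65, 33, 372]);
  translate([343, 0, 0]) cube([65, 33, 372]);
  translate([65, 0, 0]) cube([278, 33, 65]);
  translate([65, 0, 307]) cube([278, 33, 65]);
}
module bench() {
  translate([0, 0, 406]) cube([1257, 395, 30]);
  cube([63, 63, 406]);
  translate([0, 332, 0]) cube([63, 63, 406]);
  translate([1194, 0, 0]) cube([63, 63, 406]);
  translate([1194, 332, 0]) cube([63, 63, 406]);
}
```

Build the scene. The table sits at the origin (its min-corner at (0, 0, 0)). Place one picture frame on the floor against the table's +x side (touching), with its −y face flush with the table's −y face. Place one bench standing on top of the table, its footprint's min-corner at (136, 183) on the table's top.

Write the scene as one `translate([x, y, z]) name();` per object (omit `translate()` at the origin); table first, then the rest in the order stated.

table();
translate([1490, 0, 0]) picture_frame();
translate([136, 183, 763]) bench();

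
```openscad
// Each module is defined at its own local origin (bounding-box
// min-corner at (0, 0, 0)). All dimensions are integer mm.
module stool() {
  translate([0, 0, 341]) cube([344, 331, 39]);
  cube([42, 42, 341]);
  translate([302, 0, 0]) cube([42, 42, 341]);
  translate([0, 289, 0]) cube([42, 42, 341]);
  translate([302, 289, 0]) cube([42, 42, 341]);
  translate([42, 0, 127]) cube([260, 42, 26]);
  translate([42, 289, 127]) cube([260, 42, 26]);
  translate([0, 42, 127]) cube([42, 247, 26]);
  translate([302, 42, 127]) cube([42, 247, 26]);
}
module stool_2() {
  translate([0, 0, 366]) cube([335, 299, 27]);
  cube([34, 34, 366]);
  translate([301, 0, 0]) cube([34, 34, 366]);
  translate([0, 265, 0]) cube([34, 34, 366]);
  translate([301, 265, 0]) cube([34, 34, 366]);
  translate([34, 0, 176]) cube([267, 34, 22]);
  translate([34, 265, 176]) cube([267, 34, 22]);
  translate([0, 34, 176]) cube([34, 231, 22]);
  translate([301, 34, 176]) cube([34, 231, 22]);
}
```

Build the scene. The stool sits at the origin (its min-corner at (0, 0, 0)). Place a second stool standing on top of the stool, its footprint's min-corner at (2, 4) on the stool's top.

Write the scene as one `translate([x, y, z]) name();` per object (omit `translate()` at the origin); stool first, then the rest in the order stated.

stool();
translate([2, 4, 380]) stool_2();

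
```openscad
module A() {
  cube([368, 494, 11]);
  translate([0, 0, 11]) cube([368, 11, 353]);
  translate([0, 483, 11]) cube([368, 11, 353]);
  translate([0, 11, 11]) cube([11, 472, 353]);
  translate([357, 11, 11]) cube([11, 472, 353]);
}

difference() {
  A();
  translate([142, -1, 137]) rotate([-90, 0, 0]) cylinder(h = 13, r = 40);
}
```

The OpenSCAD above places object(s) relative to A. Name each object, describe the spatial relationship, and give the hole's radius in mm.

The subtracted cylinder has r = 40 mm.

A is an open box. The open box has a circular hole through its front wall. The hole's radius is 40 mm.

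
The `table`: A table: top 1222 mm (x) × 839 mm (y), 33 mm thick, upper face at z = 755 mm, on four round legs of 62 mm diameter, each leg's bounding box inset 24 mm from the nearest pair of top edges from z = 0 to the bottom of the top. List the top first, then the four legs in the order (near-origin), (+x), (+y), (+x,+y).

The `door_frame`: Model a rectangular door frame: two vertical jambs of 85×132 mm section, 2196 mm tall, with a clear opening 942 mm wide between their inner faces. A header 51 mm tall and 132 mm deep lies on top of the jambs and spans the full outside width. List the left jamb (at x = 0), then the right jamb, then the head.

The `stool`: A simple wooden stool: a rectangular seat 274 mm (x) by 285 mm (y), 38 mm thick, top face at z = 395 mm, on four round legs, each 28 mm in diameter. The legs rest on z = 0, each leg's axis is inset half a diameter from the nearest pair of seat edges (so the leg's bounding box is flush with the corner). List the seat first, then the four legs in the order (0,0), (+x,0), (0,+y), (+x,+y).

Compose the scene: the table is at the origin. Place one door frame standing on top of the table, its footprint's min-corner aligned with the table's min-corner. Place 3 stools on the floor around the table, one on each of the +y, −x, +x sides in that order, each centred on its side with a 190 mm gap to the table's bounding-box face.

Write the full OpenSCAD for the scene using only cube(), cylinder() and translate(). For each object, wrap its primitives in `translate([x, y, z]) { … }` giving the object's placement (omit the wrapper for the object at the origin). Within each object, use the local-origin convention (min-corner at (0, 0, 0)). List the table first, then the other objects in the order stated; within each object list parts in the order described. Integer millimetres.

translate([0, 0, 722]) cube([1222, 839, 33]);
translate([55, 55, 0]) cylinder(h = 722, r = 31);
translate([1167, 55, 0]) cylinder(h = 722, r = 31);
translate([55, 784, 0]) cylinder(h = 722, r = 31);
translate([1167, 784, 0]) cylinder(h = 722, r = 31);
translate([0, 0, 755]) {
  cube([85, 132, 2196]);
  translate([1027, 0, 0]) cube([85, 132, 2196]);
  translate([0, 0, 2196]) cube([1112, 132, 51]);
}
translate([474, 1029, 0]) {
  translate([0, 0, 357]) cube([274, 285, 38]);
  translate([14, 14, 0]) cylinder(h = 357, r = 14);
  translate([260, 14, 0]) cylinder(h = 357, r = 14);
  translate([14, 271, 0]) cylinder(h = 357, r = 14);
  translate([260, 271, 0]) cylinder(h = 357, r = 14);
}
translate([-464, 277, 0]) {
  translate([0, 0, 357]) cube([274, 285, 38]);
  translate([14, 14, 0]) cylinder(h = 357, r = 14);
  translate([260, 14, 0]) cylinder(h = 357, r = 14);
  translate([14, 271, 0]) cylinder(h = 357, r = 14);
  translate([260, 271, 0]) cylinder(h = 357, r = 14);
}
translate([1412, 277, 0]) {
  translate([0, 0, 357]) cube([274, 285, 38]);
  translate([14, 14, 0]) cylinder(h = 357, r = 14);
  translate([260, 14, 0]) cylinder(h = 357, r = 14);
  translate([14, 271, 0]) cylinder(h = 357, r = 14);
  translate([260, 271, 0]) cylinder(h = 357, r = 14);
}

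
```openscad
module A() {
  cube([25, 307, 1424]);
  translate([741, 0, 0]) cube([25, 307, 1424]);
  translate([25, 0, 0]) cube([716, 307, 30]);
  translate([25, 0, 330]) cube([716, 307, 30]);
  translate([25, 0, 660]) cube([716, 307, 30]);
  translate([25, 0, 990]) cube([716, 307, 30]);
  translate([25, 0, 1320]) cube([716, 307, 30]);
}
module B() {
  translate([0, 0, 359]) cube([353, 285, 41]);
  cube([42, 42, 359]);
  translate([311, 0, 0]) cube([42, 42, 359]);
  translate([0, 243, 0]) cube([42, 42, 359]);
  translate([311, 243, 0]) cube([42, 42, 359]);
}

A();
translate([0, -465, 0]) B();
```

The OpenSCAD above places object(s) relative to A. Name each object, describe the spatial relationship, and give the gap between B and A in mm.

The stool's nearest face is 180 mm from the bookshelf's −y face.

A is a bookshelf. B is a stool. The stool is on the floor beside the bookshelf on its −y side. The gap between the stool and the bookshelf is 180 mm.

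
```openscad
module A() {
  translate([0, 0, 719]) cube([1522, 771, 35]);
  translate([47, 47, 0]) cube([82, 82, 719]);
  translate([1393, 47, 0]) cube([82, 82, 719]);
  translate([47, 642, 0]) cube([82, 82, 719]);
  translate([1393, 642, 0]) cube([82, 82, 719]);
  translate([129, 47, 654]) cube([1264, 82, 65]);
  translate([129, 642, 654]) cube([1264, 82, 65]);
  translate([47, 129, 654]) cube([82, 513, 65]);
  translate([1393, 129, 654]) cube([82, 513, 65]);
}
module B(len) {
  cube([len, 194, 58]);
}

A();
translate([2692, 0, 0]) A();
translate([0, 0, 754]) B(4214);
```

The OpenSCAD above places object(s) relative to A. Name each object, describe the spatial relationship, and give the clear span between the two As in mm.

A is a table. B is a beam. A beam spans the tops of two tables. The clear span between the two tables is 1170 mm.

Second table starts at x = 2692; first ends at x = 1522; clear span = 2692 − 1522 = 1170 mm.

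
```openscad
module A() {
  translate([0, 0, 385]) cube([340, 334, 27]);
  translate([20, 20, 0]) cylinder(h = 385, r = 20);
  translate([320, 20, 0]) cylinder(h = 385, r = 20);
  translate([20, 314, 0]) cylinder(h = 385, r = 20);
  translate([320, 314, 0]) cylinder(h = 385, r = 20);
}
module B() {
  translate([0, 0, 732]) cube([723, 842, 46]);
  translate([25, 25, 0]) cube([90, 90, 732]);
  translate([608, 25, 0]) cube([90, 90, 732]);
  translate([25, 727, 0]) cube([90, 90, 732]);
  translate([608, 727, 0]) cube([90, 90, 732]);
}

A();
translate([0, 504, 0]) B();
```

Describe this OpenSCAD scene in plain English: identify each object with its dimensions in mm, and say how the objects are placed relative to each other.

A is a four-legged stool. The seat is a 340×334×27 mm slab whose top surface is at z = 412 mm; four round legs, each 40 mm in diameter, run from the floor (z = 0) to the underside of the seat, each leg's axis is inset half a diameter from the nearest pair of seat edges (so the leg's bounding box is flush with the corner).

B is a table with a 723×842 mm rectangular top, 46 mm thick, top surface at z = 778 mm, supported by four 90×90 mm square legs, each inset 25 mm from the nearest pair of top edges, running from the floor.

The table is on the floor beside the stool on its +y side.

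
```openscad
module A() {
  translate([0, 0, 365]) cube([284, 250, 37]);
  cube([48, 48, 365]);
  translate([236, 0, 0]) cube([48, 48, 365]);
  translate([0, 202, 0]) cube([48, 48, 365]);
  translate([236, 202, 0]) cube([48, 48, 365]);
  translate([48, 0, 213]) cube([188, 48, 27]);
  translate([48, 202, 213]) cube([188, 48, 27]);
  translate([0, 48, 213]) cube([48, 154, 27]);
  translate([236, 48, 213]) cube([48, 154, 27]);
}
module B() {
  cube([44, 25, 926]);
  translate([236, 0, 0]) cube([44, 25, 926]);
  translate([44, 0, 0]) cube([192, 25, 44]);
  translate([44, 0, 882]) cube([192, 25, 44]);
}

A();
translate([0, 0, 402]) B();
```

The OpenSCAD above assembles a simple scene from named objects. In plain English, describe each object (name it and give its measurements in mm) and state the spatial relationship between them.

A is a four-legged stool. The seat is a 284×250×37 mm slab whose top surface is at z = 402 mm; four square legs, each 48×48 mm in cross-section, run from the floor (z = 0) to the underside of the seat, each flush with a corner of the seat. Four stretchers, 48 mm wide and 27 mm tall, connect adjacent legs with their undersides at z = 213 mm, each running between the inner faces of the legs it joins and aligned with the legs' outer faces on the other axis.

B is a rectangular picture frame lying in the x–z plane (depth along y). The opening is 192 mm wide (x) by 838 mm tall (z), surrounded by a border 44 mm wide on all four sides. The frame is 25 mm deep and is made of two full-height vertical stiles with two horizontal rails fitted between them.

The picture frame is on top of the stool.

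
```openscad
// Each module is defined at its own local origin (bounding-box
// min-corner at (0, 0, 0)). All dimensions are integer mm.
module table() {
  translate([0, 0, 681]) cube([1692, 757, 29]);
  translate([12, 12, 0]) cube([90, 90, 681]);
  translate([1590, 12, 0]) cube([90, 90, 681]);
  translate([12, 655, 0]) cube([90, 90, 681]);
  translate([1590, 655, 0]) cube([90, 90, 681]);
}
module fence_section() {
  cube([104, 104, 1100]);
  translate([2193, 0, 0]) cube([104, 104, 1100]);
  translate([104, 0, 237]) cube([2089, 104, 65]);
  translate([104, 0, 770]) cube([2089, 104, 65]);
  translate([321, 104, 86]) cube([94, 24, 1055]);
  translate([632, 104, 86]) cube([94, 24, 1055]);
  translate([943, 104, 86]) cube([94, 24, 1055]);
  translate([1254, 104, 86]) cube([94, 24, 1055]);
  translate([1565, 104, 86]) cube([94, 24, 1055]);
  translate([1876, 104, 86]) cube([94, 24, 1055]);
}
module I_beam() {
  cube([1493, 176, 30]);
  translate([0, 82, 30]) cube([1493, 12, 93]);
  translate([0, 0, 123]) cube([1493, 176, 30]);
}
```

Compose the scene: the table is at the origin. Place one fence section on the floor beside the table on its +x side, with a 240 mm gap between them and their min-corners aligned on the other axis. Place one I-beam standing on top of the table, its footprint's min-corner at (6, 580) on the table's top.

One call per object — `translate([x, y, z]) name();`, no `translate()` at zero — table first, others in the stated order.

table();
translate([1932, 0, 0]) fence_section();
translate([6, 580, 710]) I_beam();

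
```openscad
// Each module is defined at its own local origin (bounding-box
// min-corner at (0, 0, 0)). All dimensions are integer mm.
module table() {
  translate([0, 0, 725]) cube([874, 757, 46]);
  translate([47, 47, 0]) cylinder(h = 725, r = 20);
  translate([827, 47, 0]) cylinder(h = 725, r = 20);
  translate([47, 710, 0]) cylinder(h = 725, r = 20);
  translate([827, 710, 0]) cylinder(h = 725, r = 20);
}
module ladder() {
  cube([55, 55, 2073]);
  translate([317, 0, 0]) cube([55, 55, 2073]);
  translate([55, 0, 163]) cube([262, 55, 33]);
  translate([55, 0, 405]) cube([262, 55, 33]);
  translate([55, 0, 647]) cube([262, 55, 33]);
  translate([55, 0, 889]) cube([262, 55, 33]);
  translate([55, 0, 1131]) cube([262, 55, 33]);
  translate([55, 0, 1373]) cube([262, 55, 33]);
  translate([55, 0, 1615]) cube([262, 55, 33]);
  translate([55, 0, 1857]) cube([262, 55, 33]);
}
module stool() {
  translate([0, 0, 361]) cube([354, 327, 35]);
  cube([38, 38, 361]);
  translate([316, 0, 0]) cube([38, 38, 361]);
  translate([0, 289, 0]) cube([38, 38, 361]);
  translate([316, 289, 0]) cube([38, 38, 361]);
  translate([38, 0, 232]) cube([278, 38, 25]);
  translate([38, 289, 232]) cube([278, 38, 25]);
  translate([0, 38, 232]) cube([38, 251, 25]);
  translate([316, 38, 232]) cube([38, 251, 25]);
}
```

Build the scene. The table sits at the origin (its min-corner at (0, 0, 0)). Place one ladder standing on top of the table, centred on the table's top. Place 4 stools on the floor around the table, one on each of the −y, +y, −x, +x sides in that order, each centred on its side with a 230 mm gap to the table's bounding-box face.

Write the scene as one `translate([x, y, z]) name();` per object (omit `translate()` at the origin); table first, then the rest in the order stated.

table();
translate([251, 351, 771]) ladder();
translate([260, -557, 0]) stool();
translate([260, 987, 0]) stool();
translate([-584, 215, 0]) stool();
translate([1104, 215, 0]) stool();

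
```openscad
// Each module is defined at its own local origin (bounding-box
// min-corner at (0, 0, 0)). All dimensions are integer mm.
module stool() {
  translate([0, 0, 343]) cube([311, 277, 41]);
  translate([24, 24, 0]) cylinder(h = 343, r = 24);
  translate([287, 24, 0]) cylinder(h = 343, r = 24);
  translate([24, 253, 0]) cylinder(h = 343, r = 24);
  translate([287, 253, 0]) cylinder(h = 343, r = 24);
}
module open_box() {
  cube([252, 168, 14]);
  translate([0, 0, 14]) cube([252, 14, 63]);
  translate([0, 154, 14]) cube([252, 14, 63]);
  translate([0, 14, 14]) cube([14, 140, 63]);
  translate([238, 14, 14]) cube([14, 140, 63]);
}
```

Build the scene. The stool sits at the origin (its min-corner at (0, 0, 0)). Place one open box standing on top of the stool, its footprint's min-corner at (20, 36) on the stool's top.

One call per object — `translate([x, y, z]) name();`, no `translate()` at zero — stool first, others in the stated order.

stool();
translate([20, 36, 384]) open_box();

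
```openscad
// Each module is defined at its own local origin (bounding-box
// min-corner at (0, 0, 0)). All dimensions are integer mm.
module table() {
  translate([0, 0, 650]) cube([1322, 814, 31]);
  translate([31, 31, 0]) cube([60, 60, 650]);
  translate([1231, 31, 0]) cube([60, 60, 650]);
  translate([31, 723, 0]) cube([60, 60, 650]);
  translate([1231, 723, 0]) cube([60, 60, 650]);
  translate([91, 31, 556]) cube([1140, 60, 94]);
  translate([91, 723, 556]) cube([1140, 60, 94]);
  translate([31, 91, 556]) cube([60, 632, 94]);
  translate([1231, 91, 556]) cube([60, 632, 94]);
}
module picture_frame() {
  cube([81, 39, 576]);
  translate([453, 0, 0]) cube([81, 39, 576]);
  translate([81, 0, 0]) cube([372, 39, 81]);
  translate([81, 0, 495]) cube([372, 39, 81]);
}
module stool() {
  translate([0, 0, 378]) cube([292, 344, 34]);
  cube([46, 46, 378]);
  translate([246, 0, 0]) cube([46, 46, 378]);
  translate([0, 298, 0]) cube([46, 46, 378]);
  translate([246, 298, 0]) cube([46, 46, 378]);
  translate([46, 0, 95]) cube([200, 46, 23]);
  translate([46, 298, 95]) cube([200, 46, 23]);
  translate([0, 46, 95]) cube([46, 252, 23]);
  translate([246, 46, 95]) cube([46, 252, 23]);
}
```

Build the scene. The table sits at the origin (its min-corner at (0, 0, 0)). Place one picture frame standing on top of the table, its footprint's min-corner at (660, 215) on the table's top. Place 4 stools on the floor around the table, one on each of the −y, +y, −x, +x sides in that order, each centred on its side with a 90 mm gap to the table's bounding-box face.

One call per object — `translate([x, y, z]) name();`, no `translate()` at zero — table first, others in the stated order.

table();
translate([660, 215, 681]) picture_frame();
translate([515, -434, 0]) stool();
translate([515, 904, 0]) stool();
translate([-382, 235, 0]) stool();
translate([1412, 235, 0]) stool();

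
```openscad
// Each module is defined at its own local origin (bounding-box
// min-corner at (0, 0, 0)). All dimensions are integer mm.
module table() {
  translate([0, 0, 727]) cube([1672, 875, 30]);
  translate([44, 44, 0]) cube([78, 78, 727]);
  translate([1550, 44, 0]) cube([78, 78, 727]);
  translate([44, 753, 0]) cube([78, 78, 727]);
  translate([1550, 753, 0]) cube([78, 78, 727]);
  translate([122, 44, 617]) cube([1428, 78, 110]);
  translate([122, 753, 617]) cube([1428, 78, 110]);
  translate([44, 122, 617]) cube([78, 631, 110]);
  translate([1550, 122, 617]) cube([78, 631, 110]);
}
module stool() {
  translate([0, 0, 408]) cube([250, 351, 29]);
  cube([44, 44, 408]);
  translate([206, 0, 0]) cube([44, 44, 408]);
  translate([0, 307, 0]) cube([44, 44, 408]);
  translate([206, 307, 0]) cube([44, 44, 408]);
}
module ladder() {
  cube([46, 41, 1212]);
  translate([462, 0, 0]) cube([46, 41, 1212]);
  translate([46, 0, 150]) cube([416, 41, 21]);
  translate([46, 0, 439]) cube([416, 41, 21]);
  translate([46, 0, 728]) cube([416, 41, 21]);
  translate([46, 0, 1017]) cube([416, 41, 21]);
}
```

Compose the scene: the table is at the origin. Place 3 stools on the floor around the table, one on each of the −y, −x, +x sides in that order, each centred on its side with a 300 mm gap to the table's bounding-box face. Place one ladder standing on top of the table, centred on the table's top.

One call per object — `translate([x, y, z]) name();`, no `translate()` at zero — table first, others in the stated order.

table();
translate([711, -651, 0]) stool();
translate([-550, 262, 0]) stool();
translate([1972, 262, 0]) stool();
translate([582, 417, 757]) ladder();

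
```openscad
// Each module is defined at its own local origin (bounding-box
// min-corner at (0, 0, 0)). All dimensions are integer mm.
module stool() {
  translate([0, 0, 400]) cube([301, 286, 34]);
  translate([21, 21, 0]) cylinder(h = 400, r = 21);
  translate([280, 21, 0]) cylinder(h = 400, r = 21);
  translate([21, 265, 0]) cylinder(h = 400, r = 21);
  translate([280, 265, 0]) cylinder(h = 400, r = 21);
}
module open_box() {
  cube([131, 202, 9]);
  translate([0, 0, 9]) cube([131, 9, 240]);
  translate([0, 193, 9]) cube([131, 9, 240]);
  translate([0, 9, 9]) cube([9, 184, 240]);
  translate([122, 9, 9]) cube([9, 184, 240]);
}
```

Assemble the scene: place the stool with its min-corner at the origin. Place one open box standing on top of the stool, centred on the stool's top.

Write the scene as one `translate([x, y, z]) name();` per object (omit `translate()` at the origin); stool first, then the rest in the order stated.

stool();
translate([85, 42, 434]) open_box();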